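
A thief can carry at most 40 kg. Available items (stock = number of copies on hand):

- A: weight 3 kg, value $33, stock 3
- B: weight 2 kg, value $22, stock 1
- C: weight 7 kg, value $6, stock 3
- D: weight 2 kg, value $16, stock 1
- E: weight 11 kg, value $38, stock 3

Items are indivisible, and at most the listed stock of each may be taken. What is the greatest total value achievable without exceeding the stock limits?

$213

Best selections within weight 40 and stock limits:
- 3×A + 1×B + 1×D + 2×E: weight 35, value 213
- 3×A + 1×B + 1×C + 2×E: weight 40, value 203
- 3×A + 1×B + 2×E: weight 33, value 197
Best: $213.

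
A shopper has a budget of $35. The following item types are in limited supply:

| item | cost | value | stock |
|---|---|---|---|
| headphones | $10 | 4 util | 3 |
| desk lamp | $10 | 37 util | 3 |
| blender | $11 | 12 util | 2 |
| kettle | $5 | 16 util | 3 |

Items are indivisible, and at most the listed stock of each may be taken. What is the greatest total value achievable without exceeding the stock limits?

Best selections within cost 35 and stock limits:
- 3×desk lamp + 1×kettle: cost 35, value 127
- 2×desk lamp + 3×kettle: cost 35, value 122
Best: 127 util.

127 util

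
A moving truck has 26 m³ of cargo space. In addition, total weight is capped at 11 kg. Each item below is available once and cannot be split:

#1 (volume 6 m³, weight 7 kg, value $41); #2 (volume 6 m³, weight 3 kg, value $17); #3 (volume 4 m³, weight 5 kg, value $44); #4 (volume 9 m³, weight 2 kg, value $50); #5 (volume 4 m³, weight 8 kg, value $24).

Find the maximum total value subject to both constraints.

$111

Feasible sets respecting both limits:
- #2+#3+#4: volume 19, weight 10, value 111
- #3+#4: volume 13, weight 7, value 94
- #1+#4: volume 15, weight 9, value 91
Best: $111.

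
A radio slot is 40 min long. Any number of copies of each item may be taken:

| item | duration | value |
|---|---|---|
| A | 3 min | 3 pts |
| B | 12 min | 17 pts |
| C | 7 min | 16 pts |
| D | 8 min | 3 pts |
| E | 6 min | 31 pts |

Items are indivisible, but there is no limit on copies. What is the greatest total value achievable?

189 pts

Best value-per-unit is E at 31/6; filling with it alone gives 6×31 = 186.
Optimal mix: 1×A + 6×E → duration 39, value 189.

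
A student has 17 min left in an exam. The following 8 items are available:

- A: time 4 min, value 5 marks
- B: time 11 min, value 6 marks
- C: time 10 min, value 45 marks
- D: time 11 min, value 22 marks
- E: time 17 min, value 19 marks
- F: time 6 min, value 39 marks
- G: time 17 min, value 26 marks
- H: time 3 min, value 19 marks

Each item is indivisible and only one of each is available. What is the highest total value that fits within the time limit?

84 marks

Check high-value combinations within 17 min:
- C+F: time 10+6=16, value 45+39=84
- A+C+H: time 4+10+3=17, value 5+45+19=69
- C+H: time 10+3=13, value 45+19=64
Best: 84 marks.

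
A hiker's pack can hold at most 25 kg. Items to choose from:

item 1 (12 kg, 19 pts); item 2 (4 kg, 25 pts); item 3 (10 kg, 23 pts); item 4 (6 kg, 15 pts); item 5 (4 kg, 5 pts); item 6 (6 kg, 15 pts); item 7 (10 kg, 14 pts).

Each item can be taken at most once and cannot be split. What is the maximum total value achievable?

68 pts

Check high-value combinations within 25 kg:
- item 2+item 3+item 4+item 5: weight 4+10+6+4=24, value 25+23+15+5=68
- item 2+item 3+item 5+item 6: weight 4+10+4+6=24, value 25+23+5+15=68
- item 2+item 3+item 4: weight 4+10+6=20, value 25+23+15=63
Best: 68 pts.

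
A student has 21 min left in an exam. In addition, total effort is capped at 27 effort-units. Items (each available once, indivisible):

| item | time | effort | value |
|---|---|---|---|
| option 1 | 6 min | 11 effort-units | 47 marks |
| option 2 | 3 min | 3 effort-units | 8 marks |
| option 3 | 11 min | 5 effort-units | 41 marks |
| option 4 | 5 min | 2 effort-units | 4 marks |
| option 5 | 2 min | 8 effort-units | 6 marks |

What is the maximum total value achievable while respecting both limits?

96 marks

Feasible sets respecting both limits:
- option 1+option 2+option 3: time 20, effort 19, value 96
- option 1+option 3+option 5: time 19, effort 24, value 94
- option 1+option 3: time 17, effort 16, value 88
- option 1+option 2+option 4+option 5: time 16, effort 24, value 65
Best: 96 marks.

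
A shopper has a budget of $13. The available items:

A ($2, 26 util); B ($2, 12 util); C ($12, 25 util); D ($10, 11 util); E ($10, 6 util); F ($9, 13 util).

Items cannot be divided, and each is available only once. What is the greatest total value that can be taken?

51 util

Check high-value combinations within $13:
- A+B+F: cost 2+2+9=13, value 26+12+13=51
- A+F: cost 2+9=11, value 26+13=39
- A+B: cost 2+2=4, value 26+12=38
Best: 51 util.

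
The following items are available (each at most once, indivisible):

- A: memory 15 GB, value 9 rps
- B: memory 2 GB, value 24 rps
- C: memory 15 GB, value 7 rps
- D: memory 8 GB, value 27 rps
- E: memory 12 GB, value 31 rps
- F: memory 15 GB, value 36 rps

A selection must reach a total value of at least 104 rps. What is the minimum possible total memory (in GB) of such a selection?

Subsets with value ≥ 104, sorted by total memory:
- B+D+E+F: memory 37, value 118
- A+B+D+E+F: memory 52, value 127
- B+C+D+E+F: memory 52, value 125
Minimum memory: 37 GB.

37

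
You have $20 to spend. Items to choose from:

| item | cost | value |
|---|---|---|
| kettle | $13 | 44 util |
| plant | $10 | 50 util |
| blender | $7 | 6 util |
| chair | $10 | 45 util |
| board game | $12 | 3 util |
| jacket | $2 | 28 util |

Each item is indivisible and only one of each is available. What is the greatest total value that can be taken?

Check high-value combinations within $20:
- plant+chair: cost 10+10=20, value 50+45=95
- plant+blender+jacket: cost 10+7+2=19, value 50+6+28=84
- blender+chair+jacket: cost 7+10+2=19, value 6+45+28=79
- plant+jacket: cost 10+2=12, value 50+28=78
Best: 95 util.

95 util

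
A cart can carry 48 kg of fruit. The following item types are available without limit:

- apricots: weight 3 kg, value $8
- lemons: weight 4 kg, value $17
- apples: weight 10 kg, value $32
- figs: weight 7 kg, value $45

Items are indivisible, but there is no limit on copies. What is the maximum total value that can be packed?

$287

Best value-per-unit is figs at 45/7; filling with it alone gives 6×45 = 270.
Optimal mix: 1×lemons + 6×figs → weight 46, value 287.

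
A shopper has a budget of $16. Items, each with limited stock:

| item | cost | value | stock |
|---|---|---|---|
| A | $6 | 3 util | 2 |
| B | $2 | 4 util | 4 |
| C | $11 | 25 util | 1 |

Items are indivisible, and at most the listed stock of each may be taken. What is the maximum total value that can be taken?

Best selections within cost 16 and stock limits:
- 2×B + 1×C: cost 15, value 33
- 1×B + 1×C: cost 13, value 29
- 1×C: cost 11, value 25
- 1×A + 4×B: cost 14, value 19
Best: 33 util.

33 util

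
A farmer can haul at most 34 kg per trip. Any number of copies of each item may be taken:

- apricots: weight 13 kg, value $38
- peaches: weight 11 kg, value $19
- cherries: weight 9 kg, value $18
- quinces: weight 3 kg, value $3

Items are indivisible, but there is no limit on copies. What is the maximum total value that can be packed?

$82

Best value-per-unit is apricots at 38/13; filling with it alone gives 2×38 = 76.
Optimal mix: 2×apricots + 2×quinces → weight 32, value 82.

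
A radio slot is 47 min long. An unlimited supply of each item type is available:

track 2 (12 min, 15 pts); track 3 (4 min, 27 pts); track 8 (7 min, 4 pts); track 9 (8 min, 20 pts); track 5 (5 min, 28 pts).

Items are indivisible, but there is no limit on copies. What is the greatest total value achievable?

300 pts

Best value-per-unit is track 3 at 27/4; filling with it alone gives 11×27 = 297.
Optimal mix: 8×track 3 + 3×track 5 → duration 47, value 300.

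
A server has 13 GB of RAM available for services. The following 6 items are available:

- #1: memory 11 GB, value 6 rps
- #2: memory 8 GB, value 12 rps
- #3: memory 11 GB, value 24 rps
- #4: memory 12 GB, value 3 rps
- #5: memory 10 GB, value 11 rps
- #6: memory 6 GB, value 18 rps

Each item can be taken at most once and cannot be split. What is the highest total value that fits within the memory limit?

24 rps

Check high-value combinations within 13 GB:
- #3: memory 11, value 24
- #6: memory 6, value 18
- #2: memory 8, value 12
- #5: memory 10, value 11
- #1: memory 11, value 6
Best: 24 rps.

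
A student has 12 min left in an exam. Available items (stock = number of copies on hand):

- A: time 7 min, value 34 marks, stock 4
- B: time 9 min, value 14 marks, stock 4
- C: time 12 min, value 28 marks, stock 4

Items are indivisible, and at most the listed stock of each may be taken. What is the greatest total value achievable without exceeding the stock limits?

34 marks

Best selections within time 12 and stock limits:
- 1×A: time 7, value 34
- 1×C: time 12, value 28
- 1×B: time 9, value 14
Best: 34 marks.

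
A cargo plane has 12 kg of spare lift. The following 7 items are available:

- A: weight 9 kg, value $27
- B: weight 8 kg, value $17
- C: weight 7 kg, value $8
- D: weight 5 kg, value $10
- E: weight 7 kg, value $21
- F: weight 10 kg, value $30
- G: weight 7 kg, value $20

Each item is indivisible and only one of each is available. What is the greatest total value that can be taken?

$31

This is a 0/1 knapsack; check combinations near the capacity.
- D+E: weight 5+7=12, value 10+21=31
- F: weight 10, value 30
- D+G: weight 5+7=12, value 10+20=30
- A: weight 9, value 27
- E: weight 7, value 21
Best: $31.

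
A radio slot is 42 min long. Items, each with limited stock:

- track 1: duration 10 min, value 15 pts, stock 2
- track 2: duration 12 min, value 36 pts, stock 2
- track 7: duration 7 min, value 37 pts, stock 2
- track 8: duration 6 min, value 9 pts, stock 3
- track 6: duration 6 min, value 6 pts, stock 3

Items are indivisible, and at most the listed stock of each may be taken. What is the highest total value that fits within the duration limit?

Top feasible selections:
- 2×track 2 + 2×track 7: duration 38, value 146
- 1×track 1 + 1×track 2 + 2×track 7 + 1×track 8: duration 42, value 134
Best: 146 pts.

146 pts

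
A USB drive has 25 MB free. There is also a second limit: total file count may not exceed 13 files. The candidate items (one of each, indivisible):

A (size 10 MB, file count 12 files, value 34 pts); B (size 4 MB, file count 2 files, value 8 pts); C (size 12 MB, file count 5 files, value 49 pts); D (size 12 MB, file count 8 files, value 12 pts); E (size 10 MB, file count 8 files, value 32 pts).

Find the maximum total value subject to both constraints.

Feasible sets respecting both limits:
- C+E: size 22, file count 13, value 81
- C+D: size 24, file count 13, value 61
- B+C: size 16, file count 7, value 57
- C: size 12, file count 5, value 49
Best: 81 pts.

81 pts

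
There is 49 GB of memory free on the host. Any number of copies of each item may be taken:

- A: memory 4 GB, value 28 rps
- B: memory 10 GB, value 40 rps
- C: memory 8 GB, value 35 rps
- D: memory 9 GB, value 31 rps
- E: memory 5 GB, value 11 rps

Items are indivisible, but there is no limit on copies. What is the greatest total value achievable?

Best value-per-unit is A at 28/4, and filling with it alone uses memory 12×4=48. No mix of the others beats 12×28 = 336.

336 rps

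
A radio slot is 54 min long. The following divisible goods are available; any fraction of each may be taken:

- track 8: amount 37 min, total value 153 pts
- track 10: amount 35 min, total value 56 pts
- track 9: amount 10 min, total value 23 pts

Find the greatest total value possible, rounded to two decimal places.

187.20

Take in order of value per unit:
- track 8 (153/37 per unit): all 37 → value 153, running total 153.00
- track 9 (23/10 per unit): all 10 → value 23, running total 176.00
- track 10 (56/35 per unit): 7 of 35 → value 7×56/35 = 11.2000, running total 187.20
Total 187.20.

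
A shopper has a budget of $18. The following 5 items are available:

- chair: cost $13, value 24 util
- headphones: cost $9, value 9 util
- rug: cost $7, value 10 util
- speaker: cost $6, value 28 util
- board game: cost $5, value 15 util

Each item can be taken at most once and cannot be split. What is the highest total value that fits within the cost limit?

Check high-value combinations within $18:
- rug+speaker+board game: cost 7+6+5=18, value 10+28+15=53
- speaker+board game: cost 6+5=11, value 28+15=43
- chair+board game: cost 13+5=18, value 24+15=39
Best: 53 util.

53 util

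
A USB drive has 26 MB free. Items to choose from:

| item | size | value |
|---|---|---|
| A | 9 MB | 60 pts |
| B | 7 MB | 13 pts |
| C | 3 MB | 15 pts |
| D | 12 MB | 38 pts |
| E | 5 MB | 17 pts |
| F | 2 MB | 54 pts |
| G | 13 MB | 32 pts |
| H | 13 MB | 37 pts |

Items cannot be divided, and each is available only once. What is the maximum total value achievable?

167 pts

Check high-value combinations within 26 MB:
- A+C+D+F: size 9+3+12+2=26, value 60+15+38+54=167
- A+B+C+E+F: size 9+7+3+5+2=26, value 60+13+15+17+54=159
- A+D+F: size 9+12+2=23, value 60+38+54=152
- A+F+H: size 9+2+13=24, value 60+54+37=151
Best: 167 pts.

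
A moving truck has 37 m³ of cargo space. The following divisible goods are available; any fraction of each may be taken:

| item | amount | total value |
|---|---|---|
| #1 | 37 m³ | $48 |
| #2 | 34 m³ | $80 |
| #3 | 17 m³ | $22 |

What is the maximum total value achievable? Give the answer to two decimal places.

Take in order of value per unit:
- #2 (80/34 per unit): all 34 → value 80, running total 80.00
- #1 (48/37 per unit): 3 of 37 → value 3×48/37 = 3.8919, running total 83.89
Total 83.89.

83.89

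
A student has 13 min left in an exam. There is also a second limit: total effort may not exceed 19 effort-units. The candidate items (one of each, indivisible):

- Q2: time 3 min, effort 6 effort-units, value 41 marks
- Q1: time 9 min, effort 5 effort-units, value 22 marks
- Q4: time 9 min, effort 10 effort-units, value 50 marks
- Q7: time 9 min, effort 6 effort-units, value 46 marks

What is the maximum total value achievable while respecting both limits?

91 marks

Feasible sets respecting both limits:
- Q2+Q4: time 12, effort 16, value 91
- Q2+Q7: time 12, effort 12, value 87
- Q2+Q1: time 12, effort 11, value 63
- Q4: time 9, effort 10, value 50
Best: 91 marks.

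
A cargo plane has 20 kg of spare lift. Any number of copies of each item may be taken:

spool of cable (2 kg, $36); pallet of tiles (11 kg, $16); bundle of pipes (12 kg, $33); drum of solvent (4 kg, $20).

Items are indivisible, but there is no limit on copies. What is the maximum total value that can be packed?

Best value-per-unit is spool of cable at 36/2, and filling with it alone uses weight 10×2=20. No mix of the others beats 10×36 = 360.

$360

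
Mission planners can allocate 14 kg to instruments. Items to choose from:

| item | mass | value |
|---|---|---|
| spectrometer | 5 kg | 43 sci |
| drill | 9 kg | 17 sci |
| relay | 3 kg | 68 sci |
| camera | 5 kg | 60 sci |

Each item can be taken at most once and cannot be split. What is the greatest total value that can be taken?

171 sci

Check high-value combinations within 14 kg:
- spectrometer+relay+camera: mass 5+3+5=13, value 43+68+60=171
- relay+camera: mass 3+5=8, value 68+60=128
- spectrometer+relay: mass 5+3=8, value 43+68=111
- spectrometer+camera: mass 5+5=10, value 43+60=103
- drill+relay: mass 9+3=12, value 17+68=85
Best: 171 sci.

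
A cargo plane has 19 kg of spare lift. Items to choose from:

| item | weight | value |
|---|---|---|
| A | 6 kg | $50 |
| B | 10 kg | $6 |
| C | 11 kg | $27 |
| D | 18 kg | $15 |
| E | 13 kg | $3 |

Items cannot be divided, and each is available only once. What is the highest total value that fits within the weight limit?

$77

Check high-value combinations within 19 kg:
- A+C: weight 6+11=17, value 50+27=77
- A+B: weight 6+10=16, value 50+6=56
- A+E: weight 6+13=19, value 50+3=53
Best: $77.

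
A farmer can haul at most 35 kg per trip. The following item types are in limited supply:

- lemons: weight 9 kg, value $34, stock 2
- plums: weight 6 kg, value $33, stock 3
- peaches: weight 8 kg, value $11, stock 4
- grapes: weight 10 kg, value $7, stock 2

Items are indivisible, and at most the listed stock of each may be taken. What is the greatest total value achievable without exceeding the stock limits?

Best selections within weight 35 and stock limits:
- 1×lemons + 3×plums + 1×peaches: weight 35, value 144
- 2×lemons + 2×plums: weight 30, value 134
- 1×lemons + 3×plums: weight 27, value 133
- 3×plums + 2×peaches: weight 34, value 121
Best: $144.

$144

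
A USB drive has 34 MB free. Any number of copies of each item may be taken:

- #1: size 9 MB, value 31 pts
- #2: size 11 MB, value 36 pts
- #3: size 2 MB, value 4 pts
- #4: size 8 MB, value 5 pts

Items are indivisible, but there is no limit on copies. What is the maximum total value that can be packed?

108 pts

Best value-per-unit is #1 at 31/9; filling with it alone gives 3×31 = 93.
Optimal mix: 3×#2 → size 33, value 108.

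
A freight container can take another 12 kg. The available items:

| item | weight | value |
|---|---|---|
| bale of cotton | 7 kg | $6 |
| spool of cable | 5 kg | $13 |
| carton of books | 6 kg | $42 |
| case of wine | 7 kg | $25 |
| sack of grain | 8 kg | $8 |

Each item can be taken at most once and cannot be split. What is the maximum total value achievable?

This is a 0/1 knapsack; check combinations near the capacity.
- spool of cable+carton of books: weight 5+6=11, value 13+42=55
- carton of books: weight 6, value 42
- spool of cable+case of wine: weight 5+7=12, value 13+25=38
- case of wine: weight 7, value 25
- bale of cotton+spool of cable: weight 7+5=12, value 6+13=19
Best: $55.

$55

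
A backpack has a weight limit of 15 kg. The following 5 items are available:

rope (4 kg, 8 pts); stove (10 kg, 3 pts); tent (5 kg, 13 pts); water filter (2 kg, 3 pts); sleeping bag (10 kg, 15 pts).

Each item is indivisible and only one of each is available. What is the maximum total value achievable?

This is a 0/1 knapsack; check combinations near the capacity.
- tent+sleeping bag: weight 5+10=15, value 13+15=28
- rope+tent+water filter: weight 4+5+2=11, value 8+13+3=24
- rope+sleeping bag: weight 4+10=14, value 8+15=23
- rope+tent: weight 4+5=9, value 8+13=21
Best: 28 pts.

28 pts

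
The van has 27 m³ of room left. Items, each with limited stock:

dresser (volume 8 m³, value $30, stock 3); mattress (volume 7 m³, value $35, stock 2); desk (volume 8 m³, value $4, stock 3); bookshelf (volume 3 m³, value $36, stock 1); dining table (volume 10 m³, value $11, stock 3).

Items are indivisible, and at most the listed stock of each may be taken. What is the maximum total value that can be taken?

$136

Top feasible selections:
- 1×dresser + 2×mattress + 1×bookshelf: volume 25, value 136
- 2×dresser + 1×mattress + 1×bookshelf: volume 26, value 131
- 3×dresser + 1×bookshelf: volume 27, value 126
- 2×mattress + 1×bookshelf + 1×dining table: volume 27, value 117
Best: $136.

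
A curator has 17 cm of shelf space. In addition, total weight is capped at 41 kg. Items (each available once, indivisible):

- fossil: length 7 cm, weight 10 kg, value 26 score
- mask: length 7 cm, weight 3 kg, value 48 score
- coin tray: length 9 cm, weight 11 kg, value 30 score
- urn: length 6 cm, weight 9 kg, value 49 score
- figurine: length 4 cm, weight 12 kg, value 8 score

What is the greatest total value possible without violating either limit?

Feasible sets respecting both limits:
- mask+urn+figurine: length 17, weight 24, value 105
- mask+urn: length 13, weight 12, value 97
- fossil+urn+figurine: length 17, weight 31, value 83
Best: 105 score.

105 score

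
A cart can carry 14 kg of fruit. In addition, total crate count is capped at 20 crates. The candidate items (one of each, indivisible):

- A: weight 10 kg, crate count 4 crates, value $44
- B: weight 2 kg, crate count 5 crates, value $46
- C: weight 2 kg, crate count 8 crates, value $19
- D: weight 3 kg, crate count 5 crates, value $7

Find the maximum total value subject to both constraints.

Feasible sets respecting both limits:
- A+B+C: weight 14, crate count 17, value 109
- A+B: weight 12, crate count 9, value 90
- B+C+D: weight 7, crate count 18, value 72
- B+C: weight 4, crate count 13, value 65
Best: $109.

$109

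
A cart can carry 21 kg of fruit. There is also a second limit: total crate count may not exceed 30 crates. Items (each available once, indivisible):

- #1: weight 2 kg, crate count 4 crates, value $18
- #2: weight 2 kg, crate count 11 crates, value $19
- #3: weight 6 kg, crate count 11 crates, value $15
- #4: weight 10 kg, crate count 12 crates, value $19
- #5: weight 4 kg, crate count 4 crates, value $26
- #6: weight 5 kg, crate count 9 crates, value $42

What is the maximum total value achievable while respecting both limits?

Feasible sets respecting both limits:
- #1+#2+#5+#6: weight 13, crate count 28, value 105
- #1+#4+#5+#6: weight 21, crate count 29, value 105
- #1+#3+#5+#6: weight 17, crate count 28, value 101
- #2+#5+#6: weight 11, crate count 24, value 87
Best: $105.

$105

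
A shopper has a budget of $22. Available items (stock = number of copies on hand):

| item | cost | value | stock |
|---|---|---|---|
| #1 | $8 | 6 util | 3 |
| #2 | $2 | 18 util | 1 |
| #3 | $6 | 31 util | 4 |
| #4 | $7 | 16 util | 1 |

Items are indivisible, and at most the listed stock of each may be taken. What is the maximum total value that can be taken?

Best selections within cost 22 and stock limits:
- 1×#2 + 3×#3: cost 20, value 111
- 1×#2 + 2×#3 + 1×#4: cost 21, value 96
Best: 111 util.

111 util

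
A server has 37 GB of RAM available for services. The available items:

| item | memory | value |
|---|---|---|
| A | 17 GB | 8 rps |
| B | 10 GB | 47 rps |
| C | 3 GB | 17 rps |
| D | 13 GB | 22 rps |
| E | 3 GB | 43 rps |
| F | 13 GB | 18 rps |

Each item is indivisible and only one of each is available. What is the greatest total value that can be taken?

129 rps

This is a 0/1 knapsack; check combinations near the capacity.
- B+C+D+E: memory 10+3+13+3=29, value 47+17+22+43=129
- B+C+E+F: memory 10+3+3+13=29, value 47+17+43+18=125
- A+B+C+E: memory 17+10+3+3=33, value 8+47+17+43=115
Best: 129 rps.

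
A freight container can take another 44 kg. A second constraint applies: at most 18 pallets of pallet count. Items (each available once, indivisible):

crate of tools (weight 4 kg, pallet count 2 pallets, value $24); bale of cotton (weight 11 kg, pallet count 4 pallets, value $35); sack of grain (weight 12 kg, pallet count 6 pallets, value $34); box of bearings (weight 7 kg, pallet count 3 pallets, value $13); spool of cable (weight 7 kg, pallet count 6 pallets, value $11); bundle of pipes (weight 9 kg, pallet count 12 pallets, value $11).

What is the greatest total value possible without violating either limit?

$106

Feasible sets respecting both limits:
- crate of tools+bale of cotton+sack of grain+box of bearings: weight 34, pallet count 15, value 106
- crate of tools+bale of cotton+sack of grain+spool of cable: weight 34, pallet count 18, value 104
- crate of tools+bale of cotton+sack of grain: weight 27, pallet count 12, value 93
Best: $106.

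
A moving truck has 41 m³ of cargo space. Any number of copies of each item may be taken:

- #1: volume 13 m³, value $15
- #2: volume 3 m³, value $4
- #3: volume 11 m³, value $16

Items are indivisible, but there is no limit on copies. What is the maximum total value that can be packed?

Best value-per-unit is #3 at 16/11; filling with it alone gives 3×16 = 48.
Optimal mix: 10×#2 + 1×#3 → volume 41, value 56.

$56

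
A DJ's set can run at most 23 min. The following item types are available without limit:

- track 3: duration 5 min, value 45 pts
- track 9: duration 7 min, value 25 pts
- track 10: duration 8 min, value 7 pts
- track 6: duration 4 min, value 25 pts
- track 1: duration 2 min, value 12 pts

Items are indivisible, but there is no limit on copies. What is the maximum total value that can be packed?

Best value-per-unit is track 3 at 45/5; filling with it alone gives 4×45 = 180.
Optimal mix: 4×track 3 + 1×track 1 → duration 22, value 192.

192 pts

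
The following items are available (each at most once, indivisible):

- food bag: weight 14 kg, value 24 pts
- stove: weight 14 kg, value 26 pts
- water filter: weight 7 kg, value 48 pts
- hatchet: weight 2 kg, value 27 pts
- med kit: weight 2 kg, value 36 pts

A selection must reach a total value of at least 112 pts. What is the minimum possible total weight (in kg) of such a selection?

Subsets with value ≥ 112, sorted by total weight:
- stove+water filter+hatchet+med kit: weight 25, value 137
- food bag+water filter+hatchet+med kit: weight 25, value 135
- food bag+stove+hatchet+med kit: weight 32, value 113
- food bag+stove+water filter+med kit: weight 37, value 134
Minimum weight: 25 kg.

25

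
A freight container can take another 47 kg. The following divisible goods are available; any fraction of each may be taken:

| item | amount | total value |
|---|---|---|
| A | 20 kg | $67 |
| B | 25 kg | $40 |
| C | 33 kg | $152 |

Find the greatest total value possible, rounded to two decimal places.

Take in order of value per unit:
- C (152/33 per unit): all 33 → value 152, running total 152.00
- A (67/20 per unit): 14 of 20 → value 14×67/20 = 46.9000, running total 198.90
Total 198.90.

198.90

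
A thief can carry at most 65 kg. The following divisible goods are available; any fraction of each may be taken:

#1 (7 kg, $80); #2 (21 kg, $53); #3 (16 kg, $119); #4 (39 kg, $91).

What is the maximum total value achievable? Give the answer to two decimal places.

301.00

Take in order of value per unit:
- #1 (80/7 per unit): all 7 → value 80, running total 80.00
- #3 (119/16 per unit): all 16 → value 119, running total 199.00
- #2 (53/21 per unit): all 21 → value 53, running total 252.00
- #4 (91/39 per unit): 21 of 39 → value 21×91/39 = 49.0000, running total 301.00
Total 301.00.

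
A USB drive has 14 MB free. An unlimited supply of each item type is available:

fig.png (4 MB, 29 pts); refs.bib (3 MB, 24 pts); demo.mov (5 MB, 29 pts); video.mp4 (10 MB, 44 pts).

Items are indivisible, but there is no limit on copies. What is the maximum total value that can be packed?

106 pts

Best value-per-unit is refs.bib at 24/3; filling with it alone gives 4×24 = 96.
Optimal mix: 2×fig.png + 2×refs.bib → size 14, value 106.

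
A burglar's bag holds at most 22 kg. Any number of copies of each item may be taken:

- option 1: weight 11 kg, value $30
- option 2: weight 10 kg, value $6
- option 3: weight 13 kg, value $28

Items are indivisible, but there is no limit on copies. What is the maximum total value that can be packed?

$60

Best value-per-unit is option 1 at 30/11, and filling with it alone uses weight 2×11=22. No mix of the others beats 2×30 = 60.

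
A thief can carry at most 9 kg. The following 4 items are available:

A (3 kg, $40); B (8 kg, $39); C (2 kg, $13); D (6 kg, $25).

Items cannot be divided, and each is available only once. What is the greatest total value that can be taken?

Check high-value combinations within 9 kg:
- A+D: weight 3+6=9, value 40+25=65
- A+C: weight 3+2=5, value 40+13=53
- A: weight 3, value 40
Best: $65.

$65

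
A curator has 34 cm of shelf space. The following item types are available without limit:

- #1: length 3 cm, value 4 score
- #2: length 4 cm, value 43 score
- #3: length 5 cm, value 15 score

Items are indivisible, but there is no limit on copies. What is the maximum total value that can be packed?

Best value-per-unit is #2 at 43/4, and filling with it alone uses length 8×4=32. No mix of the others beats 8×43 = 344.

344 score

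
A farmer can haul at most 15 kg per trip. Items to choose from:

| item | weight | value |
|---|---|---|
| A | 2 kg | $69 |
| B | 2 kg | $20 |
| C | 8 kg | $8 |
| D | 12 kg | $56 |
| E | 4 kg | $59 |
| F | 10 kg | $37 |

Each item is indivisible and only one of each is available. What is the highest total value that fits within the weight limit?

$148

Check high-value combinations within 15 kg:
- A+B+E: weight 2+2+4=8, value 69+20+59=148
- A+C+E: weight 2+8+4=14, value 69+8+59=136
- A+E: weight 2+4=6, value 69+59=128
- A+B+F: weight 2+2+10=14, value 69+20+37=126
Best: $148.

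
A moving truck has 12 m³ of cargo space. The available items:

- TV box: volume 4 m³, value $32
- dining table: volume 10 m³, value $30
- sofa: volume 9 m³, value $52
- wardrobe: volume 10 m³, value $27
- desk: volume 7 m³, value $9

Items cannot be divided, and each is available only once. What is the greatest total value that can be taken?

Check high-value combinations within 12 m³:
- sofa: volume 9, value 52
- TV box+desk: volume 4+7=11, value 32+9=41
- TV box: volume 4, value 32
- dining table: volume 10, value 30
- wardrobe: volume 10, value 27
Best: $52.

$52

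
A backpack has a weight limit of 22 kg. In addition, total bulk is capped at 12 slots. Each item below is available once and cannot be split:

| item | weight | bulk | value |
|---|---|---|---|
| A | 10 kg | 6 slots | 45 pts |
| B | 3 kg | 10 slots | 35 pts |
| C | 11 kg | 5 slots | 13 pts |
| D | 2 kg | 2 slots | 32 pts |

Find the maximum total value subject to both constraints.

Feasible sets respecting both limits:
- A+D: weight 12, bulk 8, value 77
- B+D: weight 5, bulk 12, value 67
- A+C: weight 21, bulk 11, value 58
- A: weight 10, bulk 6, value 45
Best: 77 pts.

77 pts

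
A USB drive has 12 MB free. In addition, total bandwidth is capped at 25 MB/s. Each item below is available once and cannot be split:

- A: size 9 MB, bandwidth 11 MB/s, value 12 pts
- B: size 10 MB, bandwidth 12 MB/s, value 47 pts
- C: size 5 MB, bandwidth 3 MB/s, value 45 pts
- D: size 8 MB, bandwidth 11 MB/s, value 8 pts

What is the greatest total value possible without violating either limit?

Feasible sets respecting both limits:
- B: size 10, bandwidth 12, value 47
- C: size 5, bandwidth 3, value 45
- A: size 9, bandwidth 11, value 12
Best: 47 pts.

47 pts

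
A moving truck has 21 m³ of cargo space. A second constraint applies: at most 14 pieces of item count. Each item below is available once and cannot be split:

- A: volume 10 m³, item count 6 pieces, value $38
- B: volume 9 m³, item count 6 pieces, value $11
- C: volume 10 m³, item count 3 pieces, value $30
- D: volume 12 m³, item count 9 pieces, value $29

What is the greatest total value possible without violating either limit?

$68

Feasible sets respecting both limits:
- A+C: volume 20, item count 9, value 68
- A+B: volume 19, item count 12, value 49
- B+C: volume 19, item count 9, value 41
- A: volume 10, item count 6, value 38
Best: $68.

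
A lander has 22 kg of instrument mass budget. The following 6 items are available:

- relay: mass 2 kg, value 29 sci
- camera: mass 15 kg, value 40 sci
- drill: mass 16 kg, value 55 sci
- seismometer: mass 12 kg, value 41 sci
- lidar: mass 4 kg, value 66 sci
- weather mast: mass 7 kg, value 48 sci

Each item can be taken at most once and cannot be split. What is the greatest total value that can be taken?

Check high-value combinations within 22 kg:
- relay+drill+lidar: mass 2+16+4=22, value 29+55+66=150
- relay+lidar+weather mast: mass 2+4+7=13, value 29+66+48=143
- relay+seismometer+lidar: mass 2+12+4=18, value 29+41+66=136
Best: 150 sci.

150 sci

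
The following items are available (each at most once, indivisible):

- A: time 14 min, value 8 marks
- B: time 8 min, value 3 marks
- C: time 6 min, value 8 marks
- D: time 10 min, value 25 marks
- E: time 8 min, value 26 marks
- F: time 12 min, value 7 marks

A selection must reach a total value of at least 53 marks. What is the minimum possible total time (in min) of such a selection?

Subsets with value ≥ 53, sorted by total time:
- C+D+E: time 24, value 59
- B+D+E: time 26, value 54
Minimum time: 24 min.

24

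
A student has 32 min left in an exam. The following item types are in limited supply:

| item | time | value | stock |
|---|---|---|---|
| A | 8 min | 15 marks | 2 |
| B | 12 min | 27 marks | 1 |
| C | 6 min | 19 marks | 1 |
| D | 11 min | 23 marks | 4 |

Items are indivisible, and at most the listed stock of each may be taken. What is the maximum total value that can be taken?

Best selections within time 32 and stock limits:
- 1×B + 1×C + 1×D: time 29, value 69
- 1×C + 2×D: time 28, value 65
- 1×A + 1×B + 1×D: time 31, value 65
Best: 69 marks.

69 marks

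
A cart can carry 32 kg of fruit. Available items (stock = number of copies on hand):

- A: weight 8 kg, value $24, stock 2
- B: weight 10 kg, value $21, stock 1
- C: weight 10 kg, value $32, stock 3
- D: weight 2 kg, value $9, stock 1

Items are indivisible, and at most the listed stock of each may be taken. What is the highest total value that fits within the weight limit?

$105

Best selections within weight 32 and stock limits:
- 3×C + 1×D: weight 32, value 105
- 1×A + 2×C + 1×D: weight 30, value 97
- 3×C: weight 30, value 96
- 1×B + 2×C + 1×D: weight 32, value 94
Best: $105.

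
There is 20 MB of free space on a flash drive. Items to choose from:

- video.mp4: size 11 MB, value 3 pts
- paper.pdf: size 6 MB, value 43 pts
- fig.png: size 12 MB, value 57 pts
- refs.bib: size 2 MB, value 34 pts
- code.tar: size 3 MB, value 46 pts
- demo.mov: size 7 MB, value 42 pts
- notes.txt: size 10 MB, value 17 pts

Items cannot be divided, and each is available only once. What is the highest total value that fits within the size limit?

165 pts

Check high-value combinations within 20 MB:
- paper.pdf+refs.bib+code.tar+demo.mov: size 6+2+3+7=18, value 43+34+46+42=165
- fig.png+refs.bib+code.tar: size 12+2+3=17, value 57+34+46=137
- paper.pdf+fig.png+refs.bib: size 6+12+2=20, value 43+57+34=134
Best: 165 pts.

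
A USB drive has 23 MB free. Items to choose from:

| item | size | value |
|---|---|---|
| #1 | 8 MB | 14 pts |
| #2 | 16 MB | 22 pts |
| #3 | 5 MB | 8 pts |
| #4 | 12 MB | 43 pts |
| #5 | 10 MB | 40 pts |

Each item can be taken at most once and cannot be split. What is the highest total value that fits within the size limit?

Check high-value combinations within 23 MB:
- #4+#5: size 12+10=22, value 43+40=83
- #1+#3+#5: size 8+5+10=23, value 14+8+40=62
- #1+#4: size 8+12=20, value 14+43=57
- #1+#5: size 8+10=18, value 14+40=54
Best: 83 pts.

83 pts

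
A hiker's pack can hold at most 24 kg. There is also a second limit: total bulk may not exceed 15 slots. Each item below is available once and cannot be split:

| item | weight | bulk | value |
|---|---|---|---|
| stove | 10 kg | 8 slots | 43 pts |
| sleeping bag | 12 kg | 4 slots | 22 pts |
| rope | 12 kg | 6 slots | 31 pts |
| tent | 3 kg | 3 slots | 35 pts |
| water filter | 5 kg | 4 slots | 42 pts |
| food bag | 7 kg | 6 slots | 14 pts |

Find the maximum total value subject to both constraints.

120 pts

Feasible sets respecting both limits:
- stove+tent+water filter: weight 18, bulk 15, value 120
- rope+tent+water filter: weight 20, bulk 13, value 108
- sleeping bag+tent+water filter: weight 20, bulk 11, value 99
Best: 120 pts.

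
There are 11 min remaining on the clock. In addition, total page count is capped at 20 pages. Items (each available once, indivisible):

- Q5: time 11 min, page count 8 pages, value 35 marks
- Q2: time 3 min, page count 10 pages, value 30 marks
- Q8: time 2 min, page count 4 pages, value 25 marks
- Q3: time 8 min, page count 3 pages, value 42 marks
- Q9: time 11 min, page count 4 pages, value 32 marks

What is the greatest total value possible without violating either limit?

72 marks

Feasible sets respecting both limits:
- Q2+Q3: time 11, page count 13, value 72
- Q8+Q3: time 10, page count 7, value 67
- Q2+Q8: time 5, page count 14, value 55
Best: 72 marks.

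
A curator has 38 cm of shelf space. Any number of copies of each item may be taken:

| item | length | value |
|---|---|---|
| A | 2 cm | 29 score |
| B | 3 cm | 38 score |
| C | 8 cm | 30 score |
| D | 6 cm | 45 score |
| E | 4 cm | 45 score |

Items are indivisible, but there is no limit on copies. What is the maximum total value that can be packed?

551 score

Best value-per-unit is A at 29/2, and filling with it alone uses length 19×2=38. No mix of the others beats 19×29 = 551.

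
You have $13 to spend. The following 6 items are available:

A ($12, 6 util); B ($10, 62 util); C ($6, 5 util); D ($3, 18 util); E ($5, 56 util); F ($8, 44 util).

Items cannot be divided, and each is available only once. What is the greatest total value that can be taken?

Check high-value combinations within $13:
- E+F: cost 5+8=13, value 56+44=100
- B+D: cost 10+3=13, value 62+18=80
- D+E: cost 3+5=8, value 18+56=74
Best: 100 util.

100 util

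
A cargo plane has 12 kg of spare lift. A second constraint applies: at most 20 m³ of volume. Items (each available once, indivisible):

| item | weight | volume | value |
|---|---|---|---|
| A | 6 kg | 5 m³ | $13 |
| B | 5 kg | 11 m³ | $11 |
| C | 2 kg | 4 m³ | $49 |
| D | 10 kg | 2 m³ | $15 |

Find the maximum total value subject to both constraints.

$64

Feasible sets respecting both limits:
- C+D: weight 12, volume 6, value 64
- A+C: weight 8, volume 9, value 62
- B+C: weight 7, volume 15, value 60
- C: weight 2, volume 4, value 49
Best: $64.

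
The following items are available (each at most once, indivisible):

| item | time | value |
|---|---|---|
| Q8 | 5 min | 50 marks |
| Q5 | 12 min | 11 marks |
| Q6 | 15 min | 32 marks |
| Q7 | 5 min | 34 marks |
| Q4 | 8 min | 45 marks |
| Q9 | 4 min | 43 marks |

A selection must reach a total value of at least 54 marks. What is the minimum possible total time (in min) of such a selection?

9

Subsets with value ≥ 54, sorted by total time:
- Q8+Q9: time 9, value 93
- Q7+Q9: time 9, value 77
Minimum time: 9 min.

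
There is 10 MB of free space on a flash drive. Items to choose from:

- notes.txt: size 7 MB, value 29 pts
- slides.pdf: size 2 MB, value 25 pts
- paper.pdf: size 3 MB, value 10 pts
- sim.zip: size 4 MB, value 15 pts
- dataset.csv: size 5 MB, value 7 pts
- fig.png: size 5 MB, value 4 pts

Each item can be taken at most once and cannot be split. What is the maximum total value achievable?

This is a 0/1 knapsack; check combinations near the capacity.
- notes.txt+slides.pdf: size 7+2=9, value 29+25=54
- slides.pdf+paper.pdf+sim.zip: size 2+3+4=9, value 25+10+15=50
- slides.pdf+paper.pdf+dataset.csv: size 2+3+5=10, value 25+10+7=42
Best: 54 pts.

54 pts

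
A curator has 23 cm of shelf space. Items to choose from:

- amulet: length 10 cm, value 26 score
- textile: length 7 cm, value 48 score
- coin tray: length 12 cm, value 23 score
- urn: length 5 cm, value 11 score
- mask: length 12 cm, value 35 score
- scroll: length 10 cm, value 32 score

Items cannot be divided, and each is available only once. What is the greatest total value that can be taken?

91 score

This is a 0/1 knapsack; check combinations near the capacity.
- textile+urn+scroll: length 7+5+10=22, value 48+11+32=91
- amulet+textile+urn: length 10+7+5=22, value 26+48+11=85
- textile+mask: length 7+12=19, value 48+35=83
- textile+scroll: length 7+10=17, value 48+32=80
Best: 91 score.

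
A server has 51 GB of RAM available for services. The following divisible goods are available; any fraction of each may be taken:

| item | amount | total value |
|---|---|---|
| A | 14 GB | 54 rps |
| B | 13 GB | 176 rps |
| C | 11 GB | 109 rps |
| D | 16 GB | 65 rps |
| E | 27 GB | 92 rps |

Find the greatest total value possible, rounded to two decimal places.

Take in order of value per unit:
- B (176/13 per unit): all 13 → value 176, running total 176.00
- C (109/11 per unit): all 11 → value 109, running total 285.00
- D (65/16 per unit): all 16 → value 65, running total 350.00
- A (54/14 per unit): 11 of 14 → value 11×54/14 = 42.4286, running total 392.43
Total 392.43.

392.43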